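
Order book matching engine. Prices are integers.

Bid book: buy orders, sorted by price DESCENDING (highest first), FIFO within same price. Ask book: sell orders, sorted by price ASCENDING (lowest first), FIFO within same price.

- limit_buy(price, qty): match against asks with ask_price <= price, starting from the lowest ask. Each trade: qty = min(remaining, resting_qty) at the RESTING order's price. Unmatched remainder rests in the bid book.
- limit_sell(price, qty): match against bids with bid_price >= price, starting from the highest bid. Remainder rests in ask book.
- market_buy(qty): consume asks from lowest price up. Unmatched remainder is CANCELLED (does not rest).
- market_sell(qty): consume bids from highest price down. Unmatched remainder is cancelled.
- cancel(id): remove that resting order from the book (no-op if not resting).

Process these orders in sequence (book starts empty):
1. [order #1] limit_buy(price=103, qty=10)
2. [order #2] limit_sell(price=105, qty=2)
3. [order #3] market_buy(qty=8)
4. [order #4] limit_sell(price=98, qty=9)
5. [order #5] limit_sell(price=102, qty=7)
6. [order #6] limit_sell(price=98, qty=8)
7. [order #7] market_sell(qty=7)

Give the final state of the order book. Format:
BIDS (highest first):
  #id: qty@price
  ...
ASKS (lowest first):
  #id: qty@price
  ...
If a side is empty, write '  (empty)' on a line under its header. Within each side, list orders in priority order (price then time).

After op 1 [order #1] limit_buy(price=103, qty=10): fills=none; bids=[#1:10@103] asks=[-]
After op 2 [order #2] limit_sell(price=105, qty=2): fills=none; bids=[#1:10@103] asks=[#2:2@105]
After op 3 [order #3] market_buy(qty=8): fills=#3x#2:2@105; bids=[#1:10@103] asks=[-]
After op 4 [order #4] limit_sell(price=98, qty=9): fills=#1x#4:9@103; bids=[#1:1@103] asks=[-]
After op 5 [order #5] limit_sell(price=102, qty=7): fills=#1x#5:1@103; bids=[-] asks=[#5:6@102]
After op 6 [order #6] limit_sell(price=98, qty=8): fills=none; bids=[-] asks=[#6:8@98 #5:6@102]
After op 7 [order #7] market_sell(qty=7): fills=none; bids=[-] asks=[#6:8@98 #5:6@102]

Answer: BIDS (highest first):
  (empty)
ASKS (lowest first):
  #6: 8@98
  #5: 6@102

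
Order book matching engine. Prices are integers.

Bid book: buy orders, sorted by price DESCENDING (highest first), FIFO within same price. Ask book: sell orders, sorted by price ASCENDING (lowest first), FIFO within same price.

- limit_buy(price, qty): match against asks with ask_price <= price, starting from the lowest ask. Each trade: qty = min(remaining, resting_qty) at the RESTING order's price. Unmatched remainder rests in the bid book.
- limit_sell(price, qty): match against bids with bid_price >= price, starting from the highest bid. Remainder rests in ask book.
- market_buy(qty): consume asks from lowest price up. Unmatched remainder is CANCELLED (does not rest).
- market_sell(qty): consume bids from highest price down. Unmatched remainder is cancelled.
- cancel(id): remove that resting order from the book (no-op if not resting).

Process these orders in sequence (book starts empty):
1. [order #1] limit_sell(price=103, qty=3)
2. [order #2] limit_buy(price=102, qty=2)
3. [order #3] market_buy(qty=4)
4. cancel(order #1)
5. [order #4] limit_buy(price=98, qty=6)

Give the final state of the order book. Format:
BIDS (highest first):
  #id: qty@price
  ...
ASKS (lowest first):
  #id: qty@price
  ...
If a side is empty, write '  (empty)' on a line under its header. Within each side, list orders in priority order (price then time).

After op 1 [order #1] limit_sell(price=103, qty=3): fills=none; bids=[-] asks=[#1:3@103]
After op 2 [order #2] limit_buy(price=102, qty=2): fills=none; bids=[#2:2@102] asks=[#1:3@103]
After op 3 [order #3] market_buy(qty=4): fills=#3x#1:3@103; bids=[#2:2@102] asks=[-]
After op 4 cancel(order #1): fills=none; bids=[#2:2@102] asks=[-]
After op 5 [order #4] limit_buy(price=98, qty=6): fills=none; bids=[#2:2@102 #4:6@98] asks=[-]

Answer: BIDS (highest first):
  #2: 2@102
  #4: 6@98
ASKS (lowest first):
  (empty)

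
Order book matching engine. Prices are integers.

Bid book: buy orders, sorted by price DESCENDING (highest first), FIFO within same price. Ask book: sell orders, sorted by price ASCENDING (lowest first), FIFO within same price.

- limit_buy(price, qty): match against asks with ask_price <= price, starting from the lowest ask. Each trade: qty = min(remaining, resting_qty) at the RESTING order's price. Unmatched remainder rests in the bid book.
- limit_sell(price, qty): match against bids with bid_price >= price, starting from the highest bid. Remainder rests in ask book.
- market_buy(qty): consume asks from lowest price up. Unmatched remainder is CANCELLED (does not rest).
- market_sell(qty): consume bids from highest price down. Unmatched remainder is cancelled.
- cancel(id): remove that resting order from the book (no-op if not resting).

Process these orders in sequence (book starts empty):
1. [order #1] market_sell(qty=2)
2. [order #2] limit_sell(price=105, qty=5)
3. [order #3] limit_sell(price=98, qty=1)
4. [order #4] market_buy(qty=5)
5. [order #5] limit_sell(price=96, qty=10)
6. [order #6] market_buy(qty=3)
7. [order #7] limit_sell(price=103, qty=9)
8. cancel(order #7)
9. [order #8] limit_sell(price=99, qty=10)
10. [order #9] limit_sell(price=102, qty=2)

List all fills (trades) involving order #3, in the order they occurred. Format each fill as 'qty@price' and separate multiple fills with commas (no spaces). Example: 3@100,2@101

Answer: 1@98

Derivation:
After op 1 [order #1] market_sell(qty=2): fills=none; bids=[-] asks=[-]
After op 2 [order #2] limit_sell(price=105, qty=5): fills=none; bids=[-] asks=[#2:5@105]
After op 3 [order #3] limit_sell(price=98, qty=1): fills=none; bids=[-] asks=[#3:1@98 #2:5@105]
After op 4 [order #4] market_buy(qty=5): fills=#4x#3:1@98 #4x#2:4@105; bids=[-] asks=[#2:1@105]
After op 5 [order #5] limit_sell(price=96, qty=10): fills=none; bids=[-] asks=[#5:10@96 #2:1@105]
After op 6 [order #6] market_buy(qty=3): fills=#6x#5:3@96; bids=[-] asks=[#5:7@96 #2:1@105]
After op 7 [order #7] limit_sell(price=103, qty=9): fills=none; bids=[-] asks=[#5:7@96 #7:9@103 #2:1@105]
After op 8 cancel(order #7): fills=none; bids=[-] asks=[#5:7@96 #2:1@105]
After op 9 [order #8] limit_sell(price=99, qty=10): fills=none; bids=[-] asks=[#5:7@96 #8:10@99 #2:1@105]
After op 10 [order #9] limit_sell(price=102, qty=2): fills=none; bids=[-] asks=[#5:7@96 #8:10@99 #9:2@102 #2:1@105]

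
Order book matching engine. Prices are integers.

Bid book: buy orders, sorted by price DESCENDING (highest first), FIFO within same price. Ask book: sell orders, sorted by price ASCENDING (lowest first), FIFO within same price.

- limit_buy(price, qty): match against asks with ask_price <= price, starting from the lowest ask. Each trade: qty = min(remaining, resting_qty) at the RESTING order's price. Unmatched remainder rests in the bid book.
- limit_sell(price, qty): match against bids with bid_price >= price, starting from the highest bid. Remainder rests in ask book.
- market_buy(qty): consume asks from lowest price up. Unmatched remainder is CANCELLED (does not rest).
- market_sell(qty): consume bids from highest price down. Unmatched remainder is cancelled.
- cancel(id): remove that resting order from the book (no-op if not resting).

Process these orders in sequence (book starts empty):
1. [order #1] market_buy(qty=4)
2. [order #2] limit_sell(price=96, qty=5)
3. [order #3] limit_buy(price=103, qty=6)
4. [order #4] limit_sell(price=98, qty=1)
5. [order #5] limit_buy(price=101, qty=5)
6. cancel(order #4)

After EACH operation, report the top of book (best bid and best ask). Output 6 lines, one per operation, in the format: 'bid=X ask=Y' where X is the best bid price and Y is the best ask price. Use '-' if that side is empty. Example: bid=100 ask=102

After op 1 [order #1] market_buy(qty=4): fills=none; bids=[-] asks=[-]
After op 2 [order #2] limit_sell(price=96, qty=5): fills=none; bids=[-] asks=[#2:5@96]
After op 3 [order #3] limit_buy(price=103, qty=6): fills=#3x#2:5@96; bids=[#3:1@103] asks=[-]
After op 4 [order #4] limit_sell(price=98, qty=1): fills=#3x#4:1@103; bids=[-] asks=[-]
After op 5 [order #5] limit_buy(price=101, qty=5): fills=none; bids=[#5:5@101] asks=[-]
After op 6 cancel(order #4): fills=none; bids=[#5:5@101] asks=[-]

Answer: bid=- ask=-
bid=- ask=96
bid=103 ask=-
bid=- ask=-
bid=101 ask=-
bid=101 ask=-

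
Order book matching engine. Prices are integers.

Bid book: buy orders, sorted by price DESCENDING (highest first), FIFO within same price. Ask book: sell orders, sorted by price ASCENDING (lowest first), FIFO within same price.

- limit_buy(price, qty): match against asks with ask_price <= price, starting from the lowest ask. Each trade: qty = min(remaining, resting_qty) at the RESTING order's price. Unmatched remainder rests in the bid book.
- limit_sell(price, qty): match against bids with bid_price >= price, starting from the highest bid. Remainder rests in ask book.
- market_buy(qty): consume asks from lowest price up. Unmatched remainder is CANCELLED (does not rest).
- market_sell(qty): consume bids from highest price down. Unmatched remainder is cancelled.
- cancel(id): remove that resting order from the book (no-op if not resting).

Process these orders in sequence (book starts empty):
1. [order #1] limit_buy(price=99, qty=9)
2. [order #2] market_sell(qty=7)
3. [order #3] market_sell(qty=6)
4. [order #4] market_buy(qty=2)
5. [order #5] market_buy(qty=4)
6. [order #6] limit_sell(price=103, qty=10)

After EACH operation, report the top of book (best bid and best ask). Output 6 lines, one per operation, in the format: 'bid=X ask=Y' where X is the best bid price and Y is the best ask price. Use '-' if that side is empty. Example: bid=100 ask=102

Answer: bid=99 ask=-
bid=99 ask=-
bid=- ask=-
bid=- ask=-
bid=- ask=-
bid=- ask=103

Derivation:
After op 1 [order #1] limit_buy(price=99, qty=9): fills=none; bids=[#1:9@99] asks=[-]
After op 2 [order #2] market_sell(qty=7): fills=#1x#2:7@99; bids=[#1:2@99] asks=[-]
After op 3 [order #3] market_sell(qty=6): fills=#1x#3:2@99; bids=[-] asks=[-]
After op 4 [order #4] market_buy(qty=2): fills=none; bids=[-] asks=[-]
After op 5 [order #5] market_buy(qty=4): fills=none; bids=[-] asks=[-]
After op 6 [order #6] limit_sell(price=103, qty=10): fills=none; bids=[-] asks=[#6:10@103]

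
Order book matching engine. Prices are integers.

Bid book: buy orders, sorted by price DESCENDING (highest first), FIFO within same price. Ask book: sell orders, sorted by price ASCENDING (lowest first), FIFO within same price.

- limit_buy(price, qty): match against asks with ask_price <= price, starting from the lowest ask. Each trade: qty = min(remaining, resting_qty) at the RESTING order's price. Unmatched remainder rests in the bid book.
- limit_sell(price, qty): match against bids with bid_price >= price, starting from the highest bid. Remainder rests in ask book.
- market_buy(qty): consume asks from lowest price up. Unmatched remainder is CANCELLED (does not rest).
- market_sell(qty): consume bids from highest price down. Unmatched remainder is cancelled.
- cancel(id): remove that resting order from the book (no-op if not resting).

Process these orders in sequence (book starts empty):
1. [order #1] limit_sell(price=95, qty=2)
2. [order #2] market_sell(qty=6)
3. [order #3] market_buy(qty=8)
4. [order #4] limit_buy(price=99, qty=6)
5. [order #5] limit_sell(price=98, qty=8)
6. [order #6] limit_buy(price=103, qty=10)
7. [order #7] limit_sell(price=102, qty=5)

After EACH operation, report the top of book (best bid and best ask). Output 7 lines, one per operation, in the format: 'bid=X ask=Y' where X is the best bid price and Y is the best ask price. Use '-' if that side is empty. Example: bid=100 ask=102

After op 1 [order #1] limit_sell(price=95, qty=2): fills=none; bids=[-] asks=[#1:2@95]
After op 2 [order #2] market_sell(qty=6): fills=none; bids=[-] asks=[#1:2@95]
After op 3 [order #3] market_buy(qty=8): fills=#3x#1:2@95; bids=[-] asks=[-]
After op 4 [order #4] limit_buy(price=99, qty=6): fills=none; bids=[#4:6@99] asks=[-]
After op 5 [order #5] limit_sell(price=98, qty=8): fills=#4x#5:6@99; bids=[-] asks=[#5:2@98]
After op 6 [order #6] limit_buy(price=103, qty=10): fills=#6x#5:2@98; bids=[#6:8@103] asks=[-]
After op 7 [order #7] limit_sell(price=102, qty=5): fills=#6x#7:5@103; bids=[#6:3@103] asks=[-]

Answer: bid=- ask=95
bid=- ask=95
bid=- ask=-
bid=99 ask=-
bid=- ask=98
bid=103 ask=-
bid=103 ask=-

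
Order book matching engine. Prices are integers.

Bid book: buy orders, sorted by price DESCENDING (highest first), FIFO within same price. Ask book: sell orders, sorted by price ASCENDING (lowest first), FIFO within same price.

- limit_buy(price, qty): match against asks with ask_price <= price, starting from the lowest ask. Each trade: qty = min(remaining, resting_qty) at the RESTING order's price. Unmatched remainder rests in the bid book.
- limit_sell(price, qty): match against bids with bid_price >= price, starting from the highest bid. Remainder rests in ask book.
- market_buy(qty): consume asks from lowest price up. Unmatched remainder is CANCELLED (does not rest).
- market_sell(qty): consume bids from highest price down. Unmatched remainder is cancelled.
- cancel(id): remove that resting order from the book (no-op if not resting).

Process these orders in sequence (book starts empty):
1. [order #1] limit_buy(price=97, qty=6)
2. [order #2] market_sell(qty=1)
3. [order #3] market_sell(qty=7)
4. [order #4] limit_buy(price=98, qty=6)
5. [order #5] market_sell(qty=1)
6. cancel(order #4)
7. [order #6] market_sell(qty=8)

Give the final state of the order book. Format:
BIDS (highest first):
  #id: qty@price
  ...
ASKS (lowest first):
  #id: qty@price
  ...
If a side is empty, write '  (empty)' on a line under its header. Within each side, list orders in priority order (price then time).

Answer: BIDS (highest first):
  (empty)
ASKS (lowest first):
  (empty)

Derivation:
After op 1 [order #1] limit_buy(price=97, qty=6): fills=none; bids=[#1:6@97] asks=[-]
After op 2 [order #2] market_sell(qty=1): fills=#1x#2:1@97; bids=[#1:5@97] asks=[-]
After op 3 [order #3] market_sell(qty=7): fills=#1x#3:5@97; bids=[-] asks=[-]
After op 4 [order #4] limit_buy(price=98, qty=6): fills=none; bids=[#4:6@98] asks=[-]
After op 5 [order #5] market_sell(qty=1): fills=#4x#5:1@98; bids=[#4:5@98] asks=[-]
After op 6 cancel(order #4): fills=none; bids=[-] asks=[-]
After op 7 [order #6] market_sell(qty=8): fills=none; bids=[-] asks=[-]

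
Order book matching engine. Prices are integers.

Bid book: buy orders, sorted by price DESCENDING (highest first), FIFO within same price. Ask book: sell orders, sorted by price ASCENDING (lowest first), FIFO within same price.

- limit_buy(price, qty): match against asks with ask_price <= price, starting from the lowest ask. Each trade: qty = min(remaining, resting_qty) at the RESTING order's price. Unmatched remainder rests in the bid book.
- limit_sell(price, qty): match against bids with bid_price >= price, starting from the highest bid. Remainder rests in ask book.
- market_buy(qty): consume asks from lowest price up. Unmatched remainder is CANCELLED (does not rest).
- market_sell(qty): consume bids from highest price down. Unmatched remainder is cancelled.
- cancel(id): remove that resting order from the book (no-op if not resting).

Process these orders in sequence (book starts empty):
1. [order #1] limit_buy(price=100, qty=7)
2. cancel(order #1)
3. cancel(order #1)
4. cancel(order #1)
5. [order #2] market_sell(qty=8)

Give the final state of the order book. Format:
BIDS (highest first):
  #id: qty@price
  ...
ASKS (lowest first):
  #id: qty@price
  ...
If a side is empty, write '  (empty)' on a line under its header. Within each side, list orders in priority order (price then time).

After op 1 [order #1] limit_buy(price=100, qty=7): fills=none; bids=[#1:7@100] asks=[-]
After op 2 cancel(order #1): fills=none; bids=[-] asks=[-]
After op 3 cancel(order #1): fills=none; bids=[-] asks=[-]
After op 4 cancel(order #1): fills=none; bids=[-] asks=[-]
After op 5 [order #2] market_sell(qty=8): fills=none; bids=[-] asks=[-]

Answer: BIDS (highest first):
  (empty)
ASKS (lowest first):
  (empty)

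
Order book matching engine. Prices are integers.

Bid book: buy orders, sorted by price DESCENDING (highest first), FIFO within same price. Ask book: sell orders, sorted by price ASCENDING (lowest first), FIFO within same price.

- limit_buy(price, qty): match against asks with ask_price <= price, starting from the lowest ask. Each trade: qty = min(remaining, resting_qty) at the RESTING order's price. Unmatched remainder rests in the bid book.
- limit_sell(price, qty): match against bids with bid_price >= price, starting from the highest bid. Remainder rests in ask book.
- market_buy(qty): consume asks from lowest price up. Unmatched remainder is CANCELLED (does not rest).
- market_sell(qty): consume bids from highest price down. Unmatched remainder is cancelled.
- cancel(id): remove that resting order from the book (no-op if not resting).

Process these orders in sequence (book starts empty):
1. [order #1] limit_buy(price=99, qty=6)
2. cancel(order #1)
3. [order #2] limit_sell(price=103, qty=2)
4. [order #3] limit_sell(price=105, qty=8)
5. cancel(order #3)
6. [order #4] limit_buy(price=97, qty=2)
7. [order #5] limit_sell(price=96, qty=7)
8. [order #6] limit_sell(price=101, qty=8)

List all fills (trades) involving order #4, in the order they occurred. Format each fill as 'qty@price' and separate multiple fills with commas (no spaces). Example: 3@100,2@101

Answer: 2@97

Derivation:
After op 1 [order #1] limit_buy(price=99, qty=6): fills=none; bids=[#1:6@99] asks=[-]
After op 2 cancel(order #1): fills=none; bids=[-] asks=[-]
After op 3 [order #2] limit_sell(price=103, qty=2): fills=none; bids=[-] asks=[#2:2@103]
After op 4 [order #3] limit_sell(price=105, qty=8): fills=none; bids=[-] asks=[#2:2@103 #3:8@105]
After op 5 cancel(order #3): fills=none; bids=[-] asks=[#2:2@103]
After op 6 [order #4] limit_buy(price=97, qty=2): fills=none; bids=[#4:2@97] asks=[#2:2@103]
After op 7 [order #5] limit_sell(price=96, qty=7): fills=#4x#5:2@97; bids=[-] asks=[#5:5@96 #2:2@103]
After op 8 [order #6] limit_sell(price=101, qty=8): fills=none; bids=[-] asks=[#5:5@96 #6:8@101 #2:2@103]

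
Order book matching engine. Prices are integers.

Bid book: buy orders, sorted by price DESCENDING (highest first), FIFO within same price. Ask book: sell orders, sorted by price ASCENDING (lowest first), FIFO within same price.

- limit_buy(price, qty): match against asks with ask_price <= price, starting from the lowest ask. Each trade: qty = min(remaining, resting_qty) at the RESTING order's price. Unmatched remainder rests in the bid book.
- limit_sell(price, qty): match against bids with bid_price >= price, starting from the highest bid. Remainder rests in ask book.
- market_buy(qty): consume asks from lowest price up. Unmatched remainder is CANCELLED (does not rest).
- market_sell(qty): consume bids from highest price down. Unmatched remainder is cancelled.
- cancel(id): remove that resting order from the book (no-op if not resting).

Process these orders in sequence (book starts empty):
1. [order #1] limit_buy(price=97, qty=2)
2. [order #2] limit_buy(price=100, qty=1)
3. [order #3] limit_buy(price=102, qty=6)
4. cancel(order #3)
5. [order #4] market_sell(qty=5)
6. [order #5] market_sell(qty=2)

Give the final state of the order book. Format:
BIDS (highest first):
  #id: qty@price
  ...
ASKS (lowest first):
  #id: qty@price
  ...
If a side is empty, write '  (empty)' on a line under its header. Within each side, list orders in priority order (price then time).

After op 1 [order #1] limit_buy(price=97, qty=2): fills=none; bids=[#1:2@97] asks=[-]
After op 2 [order #2] limit_buy(price=100, qty=1): fills=none; bids=[#2:1@100 #1:2@97] asks=[-]
After op 3 [order #3] limit_buy(price=102, qty=6): fills=none; bids=[#3:6@102 #2:1@100 #1:2@97] asks=[-]
After op 4 cancel(order #3): fills=none; bids=[#2:1@100 #1:2@97] asks=[-]
After op 5 [order #4] market_sell(qty=5): fills=#2x#4:1@100 #1x#4:2@97; bids=[-] asks=[-]
After op 6 [order #5] market_sell(qty=2): fills=none; bids=[-] asks=[-]

Answer: BIDS (highest first):
  (empty)
ASKS (lowest first):
  (empty)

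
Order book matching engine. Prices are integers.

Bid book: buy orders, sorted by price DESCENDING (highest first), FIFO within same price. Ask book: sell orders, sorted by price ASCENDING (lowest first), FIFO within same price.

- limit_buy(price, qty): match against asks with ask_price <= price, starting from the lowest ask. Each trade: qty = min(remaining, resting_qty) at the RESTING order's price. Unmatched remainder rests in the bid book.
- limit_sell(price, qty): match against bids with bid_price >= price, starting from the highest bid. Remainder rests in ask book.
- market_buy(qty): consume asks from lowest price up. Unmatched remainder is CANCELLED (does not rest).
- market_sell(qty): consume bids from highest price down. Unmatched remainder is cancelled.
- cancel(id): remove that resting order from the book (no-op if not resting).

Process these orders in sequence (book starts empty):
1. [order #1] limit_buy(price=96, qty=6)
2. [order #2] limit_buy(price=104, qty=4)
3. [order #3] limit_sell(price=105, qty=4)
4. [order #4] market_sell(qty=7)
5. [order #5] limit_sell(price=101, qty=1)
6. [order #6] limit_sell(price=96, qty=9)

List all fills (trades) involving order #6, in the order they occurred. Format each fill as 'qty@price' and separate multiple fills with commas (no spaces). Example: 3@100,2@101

Answer: 3@96

Derivation:
After op 1 [order #1] limit_buy(price=96, qty=6): fills=none; bids=[#1:6@96] asks=[-]
After op 2 [order #2] limit_buy(price=104, qty=4): fills=none; bids=[#2:4@104 #1:6@96] asks=[-]
After op 3 [order #3] limit_sell(price=105, qty=4): fills=none; bids=[#2:4@104 #1:6@96] asks=[#3:4@105]
After op 4 [order #4] market_sell(qty=7): fills=#2x#4:4@104 #1x#4:3@96; bids=[#1:3@96] asks=[#3:4@105]
After op 5 [order #5] limit_sell(price=101, qty=1): fills=none; bids=[#1:3@96] asks=[#5:1@101 #3:4@105]
After op 6 [order #6] limit_sell(price=96, qty=9): fills=#1x#6:3@96; bids=[-] asks=[#6:6@96 #5:1@101 #3:4@105]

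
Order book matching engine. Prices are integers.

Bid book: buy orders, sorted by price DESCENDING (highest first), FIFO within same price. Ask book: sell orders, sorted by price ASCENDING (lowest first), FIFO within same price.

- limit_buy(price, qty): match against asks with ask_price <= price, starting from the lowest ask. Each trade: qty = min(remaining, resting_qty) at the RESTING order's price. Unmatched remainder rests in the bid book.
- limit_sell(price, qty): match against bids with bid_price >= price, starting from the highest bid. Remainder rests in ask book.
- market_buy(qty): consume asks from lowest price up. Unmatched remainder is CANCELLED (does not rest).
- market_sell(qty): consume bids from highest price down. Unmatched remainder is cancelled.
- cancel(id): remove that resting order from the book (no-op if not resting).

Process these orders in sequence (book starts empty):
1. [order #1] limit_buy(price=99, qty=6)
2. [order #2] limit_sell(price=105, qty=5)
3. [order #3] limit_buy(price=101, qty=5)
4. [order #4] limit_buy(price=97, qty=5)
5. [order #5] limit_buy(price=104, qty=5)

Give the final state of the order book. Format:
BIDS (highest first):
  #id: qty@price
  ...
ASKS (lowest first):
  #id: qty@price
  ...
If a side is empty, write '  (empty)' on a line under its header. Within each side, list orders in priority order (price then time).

After op 1 [order #1] limit_buy(price=99, qty=6): fills=none; bids=[#1:6@99] asks=[-]
After op 2 [order #2] limit_sell(price=105, qty=5): fills=none; bids=[#1:6@99] asks=[#2:5@105]
After op 3 [order #3] limit_buy(price=101, qty=5): fills=none; bids=[#3:5@101 #1:6@99] asks=[#2:5@105]
After op 4 [order #4] limit_buy(price=97, qty=5): fills=none; bids=[#3:5@101 #1:6@99 #4:5@97] asks=[#2:5@105]
After op 5 [order #5] limit_buy(price=104, qty=5): fills=none; bids=[#5:5@104 #3:5@101 #1:6@99 #4:5@97] asks=[#2:5@105]

Answer: BIDS (highest first):
  #5: 5@104
  #3: 5@101
  #1: 6@99
  #4: 5@97
ASKS (lowest first):
  #2: 5@105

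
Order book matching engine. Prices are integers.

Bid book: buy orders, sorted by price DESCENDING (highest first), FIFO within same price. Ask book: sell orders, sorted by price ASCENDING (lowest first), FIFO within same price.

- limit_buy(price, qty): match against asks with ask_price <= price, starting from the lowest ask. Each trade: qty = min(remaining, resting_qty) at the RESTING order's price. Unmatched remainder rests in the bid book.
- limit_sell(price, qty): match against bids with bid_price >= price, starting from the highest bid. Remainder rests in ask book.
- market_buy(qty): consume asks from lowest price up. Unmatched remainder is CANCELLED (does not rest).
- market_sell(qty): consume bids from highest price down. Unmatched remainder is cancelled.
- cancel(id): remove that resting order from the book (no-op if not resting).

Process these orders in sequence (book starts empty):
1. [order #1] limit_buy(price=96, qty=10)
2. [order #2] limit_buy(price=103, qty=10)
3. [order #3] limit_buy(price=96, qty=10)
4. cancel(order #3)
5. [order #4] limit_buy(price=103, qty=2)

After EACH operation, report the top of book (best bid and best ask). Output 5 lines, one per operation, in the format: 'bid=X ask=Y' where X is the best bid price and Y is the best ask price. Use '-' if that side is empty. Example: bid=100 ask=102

After op 1 [order #1] limit_buy(price=96, qty=10): fills=none; bids=[#1:10@96] asks=[-]
After op 2 [order #2] limit_buy(price=103, qty=10): fills=none; bids=[#2:10@103 #1:10@96] asks=[-]
After op 3 [order #3] limit_buy(price=96, qty=10): fills=none; bids=[#2:10@103 #1:10@96 #3:10@96] asks=[-]
After op 4 cancel(order #3): fills=none; bids=[#2:10@103 #1:10@96] asks=[-]
After op 5 [order #4] limit_buy(price=103, qty=2): fills=none; bids=[#2:10@103 #4:2@103 #1:10@96] asks=[-]

Answer: bid=96 ask=-
bid=103 ask=-
bid=103 ask=-
bid=103 ask=-
bid=103 ask=-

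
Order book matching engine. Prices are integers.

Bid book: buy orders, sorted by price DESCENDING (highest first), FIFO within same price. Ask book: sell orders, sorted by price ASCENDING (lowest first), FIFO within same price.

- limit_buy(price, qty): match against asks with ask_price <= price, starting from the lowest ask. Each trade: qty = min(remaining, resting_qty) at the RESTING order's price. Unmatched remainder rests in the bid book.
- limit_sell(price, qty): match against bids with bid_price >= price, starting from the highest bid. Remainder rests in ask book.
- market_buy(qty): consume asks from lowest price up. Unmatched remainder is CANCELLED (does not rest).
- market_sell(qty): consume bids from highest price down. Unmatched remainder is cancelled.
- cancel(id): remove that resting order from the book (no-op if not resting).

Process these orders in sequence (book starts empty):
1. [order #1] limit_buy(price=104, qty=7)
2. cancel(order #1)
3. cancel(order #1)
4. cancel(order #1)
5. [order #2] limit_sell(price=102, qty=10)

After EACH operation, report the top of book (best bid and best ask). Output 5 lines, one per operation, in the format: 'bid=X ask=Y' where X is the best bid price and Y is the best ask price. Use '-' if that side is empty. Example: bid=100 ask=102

Answer: bid=104 ask=-
bid=- ask=-
bid=- ask=-
bid=- ask=-
bid=- ask=102

Derivation:
After op 1 [order #1] limit_buy(price=104, qty=7): fills=none; bids=[#1:7@104] asks=[-]
After op 2 cancel(order #1): fills=none; bids=[-] asks=[-]
After op 3 cancel(order #1): fills=none; bids=[-] asks=[-]
After op 4 cancel(order #1): fills=none; bids=[-] asks=[-]
After op 5 [order #2] limit_sell(price=102, qty=10): fills=none; bids=[-] asks=[#2:10@102]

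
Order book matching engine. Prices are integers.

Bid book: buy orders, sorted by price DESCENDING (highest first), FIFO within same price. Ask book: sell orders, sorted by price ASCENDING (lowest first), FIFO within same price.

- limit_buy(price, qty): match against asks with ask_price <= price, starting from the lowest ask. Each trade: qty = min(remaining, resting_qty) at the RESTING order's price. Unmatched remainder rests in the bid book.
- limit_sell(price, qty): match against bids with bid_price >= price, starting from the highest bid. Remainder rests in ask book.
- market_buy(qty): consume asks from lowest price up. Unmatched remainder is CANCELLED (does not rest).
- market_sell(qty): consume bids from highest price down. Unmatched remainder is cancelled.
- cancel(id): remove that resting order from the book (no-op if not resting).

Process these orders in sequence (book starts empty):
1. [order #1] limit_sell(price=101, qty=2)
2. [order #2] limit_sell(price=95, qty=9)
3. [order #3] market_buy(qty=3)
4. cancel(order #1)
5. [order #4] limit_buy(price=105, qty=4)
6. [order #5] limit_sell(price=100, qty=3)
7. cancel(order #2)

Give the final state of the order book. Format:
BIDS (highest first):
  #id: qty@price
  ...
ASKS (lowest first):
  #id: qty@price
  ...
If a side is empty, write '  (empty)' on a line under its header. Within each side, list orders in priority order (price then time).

Answer: BIDS (highest first):
  (empty)
ASKS (lowest first):
  #5: 3@100

Derivation:
After op 1 [order #1] limit_sell(price=101, qty=2): fills=none; bids=[-] asks=[#1:2@101]
After op 2 [order #2] limit_sell(price=95, qty=9): fills=none; bids=[-] asks=[#2:9@95 #1:2@101]
After op 3 [order #3] market_buy(qty=3): fills=#3x#2:3@95; bids=[-] asks=[#2:6@95 #1:2@101]
After op 4 cancel(order #1): fills=none; bids=[-] asks=[#2:6@95]
After op 5 [order #4] limit_buy(price=105, qty=4): fills=#4x#2:4@95; bids=[-] asks=[#2:2@95]
After op 6 [order #5] limit_sell(price=100, qty=3): fills=none; bids=[-] asks=[#2:2@95 #5:3@100]
After op 7 cancel(order #2): fills=none; bids=[-] asks=[#5:3@100]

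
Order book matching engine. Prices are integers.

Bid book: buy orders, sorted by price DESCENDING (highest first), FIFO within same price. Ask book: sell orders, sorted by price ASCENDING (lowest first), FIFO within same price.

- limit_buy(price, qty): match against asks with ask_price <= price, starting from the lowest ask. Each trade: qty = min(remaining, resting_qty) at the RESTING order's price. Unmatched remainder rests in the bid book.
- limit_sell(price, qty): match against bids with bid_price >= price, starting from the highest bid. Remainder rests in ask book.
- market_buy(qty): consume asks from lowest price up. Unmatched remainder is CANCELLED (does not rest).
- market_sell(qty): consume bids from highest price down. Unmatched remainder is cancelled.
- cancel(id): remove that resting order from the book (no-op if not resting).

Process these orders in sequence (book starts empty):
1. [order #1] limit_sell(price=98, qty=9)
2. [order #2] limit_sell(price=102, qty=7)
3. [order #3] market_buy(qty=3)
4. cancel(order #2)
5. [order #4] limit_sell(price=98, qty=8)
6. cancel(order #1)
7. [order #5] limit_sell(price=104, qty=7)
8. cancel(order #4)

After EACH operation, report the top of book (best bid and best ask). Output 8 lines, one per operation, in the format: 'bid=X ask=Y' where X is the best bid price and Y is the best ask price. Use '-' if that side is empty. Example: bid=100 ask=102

After op 1 [order #1] limit_sell(price=98, qty=9): fills=none; bids=[-] asks=[#1:9@98]
After op 2 [order #2] limit_sell(price=102, qty=7): fills=none; bids=[-] asks=[#1:9@98 #2:7@102]
After op 3 [order #3] market_buy(qty=3): fills=#3x#1:3@98; bids=[-] asks=[#1:6@98 #2:7@102]
After op 4 cancel(order #2): fills=none; bids=[-] asks=[#1:6@98]
After op 5 [order #4] limit_sell(price=98, qty=8): fills=none; bids=[-] asks=[#1:6@98 #4:8@98]
After op 6 cancel(order #1): fills=none; bids=[-] asks=[#4:8@98]
After op 7 [order #5] limit_sell(price=104, qty=7): fills=none; bids=[-] asks=[#4:8@98 #5:7@104]
After op 8 cancel(order #4): fills=none; bids=[-] asks=[#5:7@104]

Answer: bid=- ask=98
bid=- ask=98
bid=- ask=98
bid=- ask=98
bid=- ask=98
bid=- ask=98
bid=- ask=98
bid=- ask=104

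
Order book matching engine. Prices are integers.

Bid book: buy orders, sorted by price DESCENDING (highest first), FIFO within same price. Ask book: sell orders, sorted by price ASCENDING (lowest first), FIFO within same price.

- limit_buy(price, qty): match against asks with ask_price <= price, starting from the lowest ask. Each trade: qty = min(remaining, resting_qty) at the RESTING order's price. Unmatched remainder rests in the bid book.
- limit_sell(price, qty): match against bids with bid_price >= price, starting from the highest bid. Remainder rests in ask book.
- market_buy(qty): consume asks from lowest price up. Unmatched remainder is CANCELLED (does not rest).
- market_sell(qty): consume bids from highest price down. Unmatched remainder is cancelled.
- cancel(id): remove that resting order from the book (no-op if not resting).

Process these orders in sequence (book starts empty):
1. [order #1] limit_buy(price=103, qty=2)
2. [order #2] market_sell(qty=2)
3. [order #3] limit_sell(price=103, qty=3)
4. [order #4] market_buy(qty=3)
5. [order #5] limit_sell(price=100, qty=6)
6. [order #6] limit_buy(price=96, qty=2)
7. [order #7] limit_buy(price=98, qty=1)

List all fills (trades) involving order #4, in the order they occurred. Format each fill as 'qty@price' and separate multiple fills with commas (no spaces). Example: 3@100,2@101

Answer: 3@103

Derivation:
After op 1 [order #1] limit_buy(price=103, qty=2): fills=none; bids=[#1:2@103] asks=[-]
After op 2 [order #2] market_sell(qty=2): fills=#1x#2:2@103; bids=[-] asks=[-]
After op 3 [order #3] limit_sell(price=103, qty=3): fills=none; bids=[-] asks=[#3:3@103]
After op 4 [order #4] market_buy(qty=3): fills=#4x#3:3@103; bids=[-] asks=[-]
After op 5 [order #5] limit_sell(price=100, qty=6): fills=none; bids=[-] asks=[#5:6@100]
After op 6 [order #6] limit_buy(price=96, qty=2): fills=none; bids=[#6:2@96] asks=[#5:6@100]
After op 7 [order #7] limit_buy(price=98, qty=1): fills=none; bids=[#7:1@98 #6:2@96] asks=[#5:6@100]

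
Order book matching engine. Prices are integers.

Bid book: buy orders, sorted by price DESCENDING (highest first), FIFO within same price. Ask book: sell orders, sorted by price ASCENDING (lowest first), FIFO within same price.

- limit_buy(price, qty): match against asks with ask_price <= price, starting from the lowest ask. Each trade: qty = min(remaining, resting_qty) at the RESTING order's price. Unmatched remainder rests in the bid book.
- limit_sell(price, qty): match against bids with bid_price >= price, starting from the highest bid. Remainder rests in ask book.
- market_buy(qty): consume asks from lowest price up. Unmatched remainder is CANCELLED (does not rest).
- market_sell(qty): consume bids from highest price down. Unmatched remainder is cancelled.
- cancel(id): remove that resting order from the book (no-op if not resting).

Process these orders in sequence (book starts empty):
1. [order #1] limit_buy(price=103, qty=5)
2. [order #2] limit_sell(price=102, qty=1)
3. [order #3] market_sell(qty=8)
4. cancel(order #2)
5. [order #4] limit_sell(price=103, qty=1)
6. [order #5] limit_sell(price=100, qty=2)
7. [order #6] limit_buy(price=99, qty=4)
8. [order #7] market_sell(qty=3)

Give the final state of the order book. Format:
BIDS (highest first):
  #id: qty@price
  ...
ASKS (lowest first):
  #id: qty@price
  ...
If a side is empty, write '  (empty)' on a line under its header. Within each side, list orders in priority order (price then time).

After op 1 [order #1] limit_buy(price=103, qty=5): fills=none; bids=[#1:5@103] asks=[-]
After op 2 [order #2] limit_sell(price=102, qty=1): fills=#1x#2:1@103; bids=[#1:4@103] asks=[-]
After op 3 [order #3] market_sell(qty=8): fills=#1x#3:4@103; bids=[-] asks=[-]
After op 4 cancel(order #2): fills=none; bids=[-] asks=[-]
After op 5 [order #4] limit_sell(price=103, qty=1): fills=none; bids=[-] asks=[#4:1@103]
After op 6 [order #5] limit_sell(price=100, qty=2): fills=none; bids=[-] asks=[#5:2@100 #4:1@103]
After op 7 [order #6] limit_buy(price=99, qty=4): fills=none; bids=[#6:4@99] asks=[#5:2@100 #4:1@103]
After op 8 [order #7] market_sell(qty=3): fills=#6x#7:3@99; bids=[#6:1@99] asks=[#5:2@100 #4:1@103]

Answer: BIDS (highest first):
  #6: 1@99
ASKS (lowest first):
  #5: 2@100
  #4: 1@103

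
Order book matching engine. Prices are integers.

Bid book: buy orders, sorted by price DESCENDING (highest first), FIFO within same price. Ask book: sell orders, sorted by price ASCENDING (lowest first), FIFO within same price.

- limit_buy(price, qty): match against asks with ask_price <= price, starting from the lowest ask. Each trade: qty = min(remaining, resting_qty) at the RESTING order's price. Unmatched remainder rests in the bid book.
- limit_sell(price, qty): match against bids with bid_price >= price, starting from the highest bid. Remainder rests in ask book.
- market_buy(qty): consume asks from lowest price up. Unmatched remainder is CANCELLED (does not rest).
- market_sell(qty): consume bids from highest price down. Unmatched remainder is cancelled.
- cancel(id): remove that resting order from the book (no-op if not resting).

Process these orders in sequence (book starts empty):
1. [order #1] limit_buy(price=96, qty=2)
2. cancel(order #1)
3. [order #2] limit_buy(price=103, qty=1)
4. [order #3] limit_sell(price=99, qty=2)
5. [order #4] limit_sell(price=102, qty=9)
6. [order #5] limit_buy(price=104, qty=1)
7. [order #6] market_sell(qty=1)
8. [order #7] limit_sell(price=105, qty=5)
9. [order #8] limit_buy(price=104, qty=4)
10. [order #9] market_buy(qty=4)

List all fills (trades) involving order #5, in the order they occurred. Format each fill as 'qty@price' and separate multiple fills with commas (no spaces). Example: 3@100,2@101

Answer: 1@99

Derivation:
After op 1 [order #1] limit_buy(price=96, qty=2): fills=none; bids=[#1:2@96] asks=[-]
After op 2 cancel(order #1): fills=none; bids=[-] asks=[-]
After op 3 [order #2] limit_buy(price=103, qty=1): fills=none; bids=[#2:1@103] asks=[-]
After op 4 [order #3] limit_sell(price=99, qty=2): fills=#2x#3:1@103; bids=[-] asks=[#3:1@99]
After op 5 [order #4] limit_sell(price=102, qty=9): fills=none; bids=[-] asks=[#3:1@99 #4:9@102]
After op 6 [order #5] limit_buy(price=104, qty=1): fills=#5x#3:1@99; bids=[-] asks=[#4:9@102]
After op 7 [order #6] market_sell(qty=1): fills=none; bids=[-] asks=[#4:9@102]
After op 8 [order #7] limit_sell(price=105, qty=5): fills=none; bids=[-] asks=[#4:9@102 #7:5@105]
After op 9 [order #8] limit_buy(price=104, qty=4): fills=#8x#4:4@102; bids=[-] asks=[#4:5@102 #7:5@105]
After op 10 [order #9] market_buy(qty=4): fills=#9x#4:4@102; bids=[-] asks=[#4:1@102 #7:5@105]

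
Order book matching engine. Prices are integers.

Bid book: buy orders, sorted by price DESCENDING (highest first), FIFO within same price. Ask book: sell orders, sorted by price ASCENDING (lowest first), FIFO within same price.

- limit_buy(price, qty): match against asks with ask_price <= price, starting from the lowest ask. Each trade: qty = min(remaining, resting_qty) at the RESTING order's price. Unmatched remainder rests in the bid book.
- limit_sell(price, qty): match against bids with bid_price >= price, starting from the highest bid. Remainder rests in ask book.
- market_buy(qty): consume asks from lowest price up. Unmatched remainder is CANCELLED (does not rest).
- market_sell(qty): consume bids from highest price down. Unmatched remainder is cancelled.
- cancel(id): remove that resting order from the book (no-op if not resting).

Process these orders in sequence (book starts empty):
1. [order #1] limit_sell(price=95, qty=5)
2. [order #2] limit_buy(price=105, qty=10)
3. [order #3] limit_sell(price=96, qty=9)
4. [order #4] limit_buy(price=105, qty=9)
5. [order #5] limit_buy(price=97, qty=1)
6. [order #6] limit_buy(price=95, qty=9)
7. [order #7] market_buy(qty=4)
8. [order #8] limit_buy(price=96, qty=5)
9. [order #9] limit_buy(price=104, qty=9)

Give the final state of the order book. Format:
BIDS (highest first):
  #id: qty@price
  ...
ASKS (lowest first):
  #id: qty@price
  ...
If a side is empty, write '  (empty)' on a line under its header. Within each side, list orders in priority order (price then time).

After op 1 [order #1] limit_sell(price=95, qty=5): fills=none; bids=[-] asks=[#1:5@95]
After op 2 [order #2] limit_buy(price=105, qty=10): fills=#2x#1:5@95; bids=[#2:5@105] asks=[-]
After op 3 [order #3] limit_sell(price=96, qty=9): fills=#2x#3:5@105; bids=[-] asks=[#3:4@96]
After op 4 [order #4] limit_buy(price=105, qty=9): fills=#4x#3:4@96; bids=[#4:5@105] asks=[-]
After op 5 [order #5] limit_buy(price=97, qty=1): fills=none; bids=[#4:5@105 #5:1@97] asks=[-]
After op 6 [order #6] limit_buy(price=95, qty=9): fills=none; bids=[#4:5@105 #5:1@97 #6:9@95] asks=[-]
After op 7 [order #7] market_buy(qty=4): fills=none; bids=[#4:5@105 #5:1@97 #6:9@95] asks=[-]
After op 8 [order #8] limit_buy(price=96, qty=5): fills=none; bids=[#4:5@105 #5:1@97 #8:5@96 #6:9@95] asks=[-]
After op 9 [order #9] limit_buy(price=104, qty=9): fills=none; bids=[#4:5@105 #9:9@104 #5:1@97 #8:5@96 #6:9@95] asks=[-]

Answer: BIDS (highest first):
  #4: 5@105
  #9: 9@104
  #5: 1@97
  #8: 5@96
  #6: 9@95
ASKS (lowest first):
  (empty)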